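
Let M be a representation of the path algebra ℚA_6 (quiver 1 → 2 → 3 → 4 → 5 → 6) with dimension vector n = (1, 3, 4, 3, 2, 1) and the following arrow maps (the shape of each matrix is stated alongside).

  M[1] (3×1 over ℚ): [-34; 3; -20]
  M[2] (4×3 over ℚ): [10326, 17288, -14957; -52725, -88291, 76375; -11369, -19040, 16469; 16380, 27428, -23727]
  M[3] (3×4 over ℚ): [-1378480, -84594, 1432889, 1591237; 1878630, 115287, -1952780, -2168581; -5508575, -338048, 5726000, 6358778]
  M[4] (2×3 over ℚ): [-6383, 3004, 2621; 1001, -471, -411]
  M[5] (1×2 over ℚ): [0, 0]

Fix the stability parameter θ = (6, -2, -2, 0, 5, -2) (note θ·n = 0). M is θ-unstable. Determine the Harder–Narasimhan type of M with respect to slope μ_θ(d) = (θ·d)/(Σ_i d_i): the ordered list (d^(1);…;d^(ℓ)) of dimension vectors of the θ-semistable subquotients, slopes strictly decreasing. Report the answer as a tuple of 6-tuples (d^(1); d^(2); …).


Interval decomposition of M: I[1,5], I[2,4], I[2,5], I[3,3], I[6,6].
HN type (ℓ=4): μ^(1)=5; μ^(2)=1/2; μ^(3)=0; μ^(4)=-2

((0, 0, 0, 0, 2, 0); (1, 1, 1, 1, 0, 0); (0, 0, 0, 2, 0, 0); (0, 2, 3, 0, 0, 1))


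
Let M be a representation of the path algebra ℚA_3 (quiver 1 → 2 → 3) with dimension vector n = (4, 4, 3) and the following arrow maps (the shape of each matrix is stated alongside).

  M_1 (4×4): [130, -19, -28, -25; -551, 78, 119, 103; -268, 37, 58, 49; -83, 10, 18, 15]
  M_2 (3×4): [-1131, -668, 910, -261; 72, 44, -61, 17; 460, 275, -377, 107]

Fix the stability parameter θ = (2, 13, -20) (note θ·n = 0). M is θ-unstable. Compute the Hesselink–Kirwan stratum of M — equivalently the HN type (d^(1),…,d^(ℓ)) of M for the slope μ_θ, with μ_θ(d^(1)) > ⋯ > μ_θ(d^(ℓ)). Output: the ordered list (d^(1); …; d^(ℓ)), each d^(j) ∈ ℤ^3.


Barcode: M ≅ I[1,1], I[1,3]^3, I[2,2]. HN layers by μ_θ (3 steps, strictly decreasing):
  μ^(1)=13; μ^(2)=2; μ^(3)=-5/3

((0, 1, 0); (1, 0, 0); (3, 3, 3))


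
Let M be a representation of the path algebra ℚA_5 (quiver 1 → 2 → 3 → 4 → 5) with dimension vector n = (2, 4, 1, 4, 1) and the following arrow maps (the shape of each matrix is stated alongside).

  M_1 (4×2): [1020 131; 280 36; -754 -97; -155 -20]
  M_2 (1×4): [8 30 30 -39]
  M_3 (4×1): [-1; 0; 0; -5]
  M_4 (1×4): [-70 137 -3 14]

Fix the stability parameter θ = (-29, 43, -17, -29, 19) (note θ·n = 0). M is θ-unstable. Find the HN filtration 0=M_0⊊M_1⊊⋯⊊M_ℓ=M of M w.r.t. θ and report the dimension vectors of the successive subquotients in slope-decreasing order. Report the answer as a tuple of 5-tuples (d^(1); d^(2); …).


Interval decomposition of M: I[1,2], I[1,4], I[2,2]^2, I[4,4]^2, I[4,5].
HN type (ℓ=4): μ^(1)=43; μ^(2)=19; μ^(3)=-1; μ^(4)=-29

((0, 3, 0, 0, 0); (0, 0, 0, 0, 1); (0, 1, 1, 1, 0); (2, 0, 0, 3, 0))


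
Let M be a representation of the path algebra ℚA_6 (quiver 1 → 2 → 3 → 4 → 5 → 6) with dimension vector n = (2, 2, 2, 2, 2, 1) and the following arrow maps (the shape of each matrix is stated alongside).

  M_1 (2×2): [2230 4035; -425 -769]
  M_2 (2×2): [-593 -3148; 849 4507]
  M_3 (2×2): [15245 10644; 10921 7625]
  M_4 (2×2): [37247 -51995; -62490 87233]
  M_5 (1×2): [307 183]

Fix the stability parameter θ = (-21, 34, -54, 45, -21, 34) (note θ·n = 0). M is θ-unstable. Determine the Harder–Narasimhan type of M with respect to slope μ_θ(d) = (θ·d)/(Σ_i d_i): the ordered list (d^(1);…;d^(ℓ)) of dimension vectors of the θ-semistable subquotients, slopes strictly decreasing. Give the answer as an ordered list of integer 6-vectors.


Interval decomposition of M: I[1,5], I[1,6].
HN type (ℓ=4): μ^(1)=34; μ^(2)=12; μ^(3)=-10; μ^(4)=-21

((0, 0, 0, 0, 0, 1); (0, 0, 0, 2, 2, 0); (0, 2, 2, 0, 0, 0); (2, 0, 0, 0, 0, 0))


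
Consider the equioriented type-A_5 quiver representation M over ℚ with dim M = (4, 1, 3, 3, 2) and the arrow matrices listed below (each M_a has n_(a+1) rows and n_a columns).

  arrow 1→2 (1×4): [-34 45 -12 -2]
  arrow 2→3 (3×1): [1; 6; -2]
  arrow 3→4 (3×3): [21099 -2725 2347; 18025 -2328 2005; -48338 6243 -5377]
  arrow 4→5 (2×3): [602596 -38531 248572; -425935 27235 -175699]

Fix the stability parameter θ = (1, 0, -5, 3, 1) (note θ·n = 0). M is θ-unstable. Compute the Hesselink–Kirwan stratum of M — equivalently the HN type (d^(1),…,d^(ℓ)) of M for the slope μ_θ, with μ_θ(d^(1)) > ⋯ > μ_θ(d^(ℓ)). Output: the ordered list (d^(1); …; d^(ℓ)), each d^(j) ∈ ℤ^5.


Via rank(M_{q-1}∘⋯∘M_p): M ≅ I[1,1]^3, I[1,5], I[3,4], I[3,5].
μ_θ-semistable layers: μ^(1)=3; μ^(2)=2; μ^(3)=1; μ^(4)=-4/3; μ^(5)=-5

((0, 0, 0, 1, 0); (0, 0, 0, 2, 2); (3, 0, 0, 0, 0); (1, 1, 1, 0, 0); (0, 0, 2, 0, 0))


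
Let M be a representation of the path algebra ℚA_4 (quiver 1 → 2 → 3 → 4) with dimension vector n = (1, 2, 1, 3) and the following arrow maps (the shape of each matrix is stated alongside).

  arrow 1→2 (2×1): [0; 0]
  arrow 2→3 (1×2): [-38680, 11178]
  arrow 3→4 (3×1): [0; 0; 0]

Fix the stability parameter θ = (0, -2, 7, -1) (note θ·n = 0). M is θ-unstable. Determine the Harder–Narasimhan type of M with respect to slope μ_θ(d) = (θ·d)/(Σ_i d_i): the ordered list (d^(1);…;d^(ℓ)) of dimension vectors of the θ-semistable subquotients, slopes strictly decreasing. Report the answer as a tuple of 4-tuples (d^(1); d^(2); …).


Via rank(M_{q-1}∘⋯∘M_p): M ≅ I[1,1], I[2,2], I[2,3], I[4,4]^3.
μ_θ-semistable layers: μ^(1)=7; μ^(2)=0; μ^(3)=-1; μ^(4)=-2

((0, 0, 1, 0); (1, 0, 0, 0); (0, 0, 0, 3); (0, 2, 0, 0))


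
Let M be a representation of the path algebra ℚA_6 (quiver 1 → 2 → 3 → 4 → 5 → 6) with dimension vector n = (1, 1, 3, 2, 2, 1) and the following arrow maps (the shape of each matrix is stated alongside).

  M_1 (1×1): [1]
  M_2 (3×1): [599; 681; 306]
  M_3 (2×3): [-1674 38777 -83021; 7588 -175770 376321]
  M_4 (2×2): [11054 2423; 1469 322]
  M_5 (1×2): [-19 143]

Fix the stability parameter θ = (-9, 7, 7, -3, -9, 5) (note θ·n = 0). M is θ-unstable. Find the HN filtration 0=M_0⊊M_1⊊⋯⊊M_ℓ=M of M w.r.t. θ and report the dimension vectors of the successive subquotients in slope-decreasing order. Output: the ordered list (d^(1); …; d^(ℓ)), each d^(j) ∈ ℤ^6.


Via rank(M_{q-1}∘⋯∘M_p): M ≅ I[1,6], I[3,3], I[3,5].
μ_θ-semistable layers: μ^(1)=7; μ^(2)=5; μ^(3)=1/2; μ^(4)=-5/3; μ^(5)=-9

((0, 0, 1, 0, 0, 0); (0, 0, 0, 0, 0, 1); (0, 1, 1, 1, 1, 0); (0, 0, 1, 1, 1, 0); (1, 0, 0, 0, 0, 0))


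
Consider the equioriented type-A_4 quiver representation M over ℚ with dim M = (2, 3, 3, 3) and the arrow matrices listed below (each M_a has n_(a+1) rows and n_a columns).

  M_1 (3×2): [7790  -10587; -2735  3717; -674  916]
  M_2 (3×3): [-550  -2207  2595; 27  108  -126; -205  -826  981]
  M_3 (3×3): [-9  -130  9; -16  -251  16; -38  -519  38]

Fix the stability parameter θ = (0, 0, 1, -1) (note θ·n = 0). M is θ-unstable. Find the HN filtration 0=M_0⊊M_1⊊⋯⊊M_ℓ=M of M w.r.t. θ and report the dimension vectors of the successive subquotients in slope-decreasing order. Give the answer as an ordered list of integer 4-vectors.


Interval decomposition of M: I[1,4]^2, I[2,3], I[4,4].
HN type (ℓ=3): μ^(1)=1; μ^(2)=0; μ^(3)=-1

((0, 0, 1, 0); (2, 3, 2, 2); (0, 0, 0, 1))


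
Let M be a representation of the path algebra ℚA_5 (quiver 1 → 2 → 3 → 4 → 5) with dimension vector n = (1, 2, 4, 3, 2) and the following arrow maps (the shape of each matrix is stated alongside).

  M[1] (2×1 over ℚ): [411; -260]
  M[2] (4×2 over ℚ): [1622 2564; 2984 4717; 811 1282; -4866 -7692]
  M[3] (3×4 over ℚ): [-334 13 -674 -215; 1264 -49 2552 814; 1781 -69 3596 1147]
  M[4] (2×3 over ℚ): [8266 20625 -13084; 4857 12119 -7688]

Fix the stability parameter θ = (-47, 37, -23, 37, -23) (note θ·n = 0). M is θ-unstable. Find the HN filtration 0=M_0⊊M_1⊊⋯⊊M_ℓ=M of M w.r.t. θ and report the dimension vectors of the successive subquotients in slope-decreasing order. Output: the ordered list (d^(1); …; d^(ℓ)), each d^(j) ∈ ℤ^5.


Interval decomposition of M: I[1,3], I[2,5], I[3,4], I[3,5].
HN type (ℓ=4): μ^(1)=37; μ^(2)=7; μ^(3)=-23; μ^(4)=-47

((0, 0, 0, 1, 0); (0, 2, 2, 2, 2); (0, 0, 2, 0, 0); (1, 0, 0, 0, 0))


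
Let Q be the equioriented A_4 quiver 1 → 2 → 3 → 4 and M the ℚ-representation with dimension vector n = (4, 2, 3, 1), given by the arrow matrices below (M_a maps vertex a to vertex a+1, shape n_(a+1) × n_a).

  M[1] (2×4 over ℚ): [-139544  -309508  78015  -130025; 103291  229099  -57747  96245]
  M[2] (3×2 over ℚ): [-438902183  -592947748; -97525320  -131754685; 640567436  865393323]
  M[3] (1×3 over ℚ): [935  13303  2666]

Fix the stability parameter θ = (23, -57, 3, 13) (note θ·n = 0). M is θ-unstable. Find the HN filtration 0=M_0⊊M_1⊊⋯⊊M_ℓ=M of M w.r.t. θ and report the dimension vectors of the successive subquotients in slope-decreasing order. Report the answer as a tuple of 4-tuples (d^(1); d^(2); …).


Interval decomposition of M: I[1,1]^2, I[1,3], I[1,4], I[3,3].
HN type (ℓ=4): μ^(1)=23; μ^(2)=13; μ^(3)=3; μ^(4)=-17

((2, 0, 0, 0); (0, 0, 0, 1); (0, 0, 3, 0); (2, 2, 0, 0))


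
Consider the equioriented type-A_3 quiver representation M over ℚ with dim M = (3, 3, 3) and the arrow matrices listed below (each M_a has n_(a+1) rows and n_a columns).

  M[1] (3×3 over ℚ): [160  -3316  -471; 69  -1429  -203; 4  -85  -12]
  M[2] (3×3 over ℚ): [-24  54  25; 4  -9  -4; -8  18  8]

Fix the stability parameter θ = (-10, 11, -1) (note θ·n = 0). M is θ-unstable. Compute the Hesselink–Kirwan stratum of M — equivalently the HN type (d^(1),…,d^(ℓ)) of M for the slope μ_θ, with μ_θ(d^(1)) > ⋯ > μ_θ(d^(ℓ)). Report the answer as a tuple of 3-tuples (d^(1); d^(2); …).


Via rank(M_{q-1}∘⋯∘M_p): M ≅ I[1,2], I[1,3]^2, I[3,3].
μ_θ-semistable layers: μ^(1)=11; μ^(2)=5; μ^(3)=-1; μ^(4)=-10

((0, 1, 0); (0, 2, 2); (0, 0, 1); (3, 0, 0))


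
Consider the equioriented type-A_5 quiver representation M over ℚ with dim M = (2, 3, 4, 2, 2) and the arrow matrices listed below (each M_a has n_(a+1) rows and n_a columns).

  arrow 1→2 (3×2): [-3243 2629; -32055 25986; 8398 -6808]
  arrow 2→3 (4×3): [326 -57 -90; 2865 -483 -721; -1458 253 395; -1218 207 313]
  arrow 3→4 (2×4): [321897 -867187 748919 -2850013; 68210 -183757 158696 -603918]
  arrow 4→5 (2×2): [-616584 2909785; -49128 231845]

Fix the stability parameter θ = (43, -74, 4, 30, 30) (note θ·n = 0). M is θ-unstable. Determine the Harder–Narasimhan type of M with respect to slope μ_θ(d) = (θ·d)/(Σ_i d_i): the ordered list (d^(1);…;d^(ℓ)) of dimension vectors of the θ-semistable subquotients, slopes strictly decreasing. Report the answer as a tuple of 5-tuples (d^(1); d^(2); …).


Via rank(M_{q-1}∘⋯∘M_p): M ≅ I[1,4], I[1,5], I[2,3], I[3,3], I[5,5].
μ_θ-semistable layers: μ^(1)=30; μ^(2)=4; μ^(3)=-31/2; μ^(4)=-74

((0, 0, 0, 2, 2); (0, 0, 4, 0, 0); (2, 2, 0, 0, 0); (0, 1, 0, 0, 0))


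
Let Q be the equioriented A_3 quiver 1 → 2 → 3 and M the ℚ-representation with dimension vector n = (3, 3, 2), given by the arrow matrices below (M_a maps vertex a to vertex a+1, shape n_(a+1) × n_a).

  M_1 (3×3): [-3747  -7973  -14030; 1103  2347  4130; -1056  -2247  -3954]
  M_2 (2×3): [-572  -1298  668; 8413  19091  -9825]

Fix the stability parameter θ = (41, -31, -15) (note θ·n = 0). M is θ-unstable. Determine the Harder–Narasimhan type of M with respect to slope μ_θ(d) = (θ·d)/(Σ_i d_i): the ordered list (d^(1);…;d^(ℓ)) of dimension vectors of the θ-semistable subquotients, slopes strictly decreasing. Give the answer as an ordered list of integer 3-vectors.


Interval decomposition of M: I[1,1], I[1,3]^2, I[2,2].
HN type (ℓ=3): μ^(1)=41; μ^(2)=-5/3; μ^(3)=-31

((1, 0, 0); (2, 2, 2); (0, 1, 0))


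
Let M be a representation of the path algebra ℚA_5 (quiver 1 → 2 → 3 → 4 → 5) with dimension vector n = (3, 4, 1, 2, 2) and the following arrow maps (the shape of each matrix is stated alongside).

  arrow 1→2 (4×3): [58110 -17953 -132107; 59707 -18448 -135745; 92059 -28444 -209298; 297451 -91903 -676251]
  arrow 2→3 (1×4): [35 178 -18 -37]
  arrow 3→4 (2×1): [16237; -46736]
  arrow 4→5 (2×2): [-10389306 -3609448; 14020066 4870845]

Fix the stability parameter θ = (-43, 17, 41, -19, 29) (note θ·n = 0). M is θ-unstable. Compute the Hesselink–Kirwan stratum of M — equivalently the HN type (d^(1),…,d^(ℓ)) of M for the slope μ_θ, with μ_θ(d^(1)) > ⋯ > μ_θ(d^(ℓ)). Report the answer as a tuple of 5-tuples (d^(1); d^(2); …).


Via rank(M_{q-1}∘⋯∘M_p): M ≅ I[1,2]^2, I[1,5], I[2,2], I[4,5].
μ_θ-semistable layers: μ^(1)=29; μ^(2)=17; μ^(3)=13; μ^(4)=-19; μ^(5)=-43

((0, 0, 0, 0, 2); (0, 3, 0, 0, 0); (0, 1, 1, 1, 0); (0, 0, 0, 1, 0); (3, 0, 0, 0, 0))


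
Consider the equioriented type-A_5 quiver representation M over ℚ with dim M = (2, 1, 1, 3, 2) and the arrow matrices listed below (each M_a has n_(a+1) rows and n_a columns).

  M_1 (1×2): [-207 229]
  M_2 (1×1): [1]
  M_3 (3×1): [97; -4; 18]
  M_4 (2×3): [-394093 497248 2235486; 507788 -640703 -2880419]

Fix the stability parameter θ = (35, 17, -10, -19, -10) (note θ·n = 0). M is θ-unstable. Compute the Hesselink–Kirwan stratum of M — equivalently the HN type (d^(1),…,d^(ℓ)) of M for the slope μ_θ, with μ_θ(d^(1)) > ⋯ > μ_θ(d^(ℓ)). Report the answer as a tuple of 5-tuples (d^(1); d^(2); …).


Interval decomposition of M: I[1,1], I[1,5], I[4,4], I[4,5].
HN type (ℓ=4): μ^(1)=35; μ^(2)=13/5; μ^(3)=-10; μ^(4)=-19

((1, 0, 0, 0, 0); (1, 1, 1, 1, 1); (0, 0, 0, 0, 1); (0, 0, 0, 2, 0))


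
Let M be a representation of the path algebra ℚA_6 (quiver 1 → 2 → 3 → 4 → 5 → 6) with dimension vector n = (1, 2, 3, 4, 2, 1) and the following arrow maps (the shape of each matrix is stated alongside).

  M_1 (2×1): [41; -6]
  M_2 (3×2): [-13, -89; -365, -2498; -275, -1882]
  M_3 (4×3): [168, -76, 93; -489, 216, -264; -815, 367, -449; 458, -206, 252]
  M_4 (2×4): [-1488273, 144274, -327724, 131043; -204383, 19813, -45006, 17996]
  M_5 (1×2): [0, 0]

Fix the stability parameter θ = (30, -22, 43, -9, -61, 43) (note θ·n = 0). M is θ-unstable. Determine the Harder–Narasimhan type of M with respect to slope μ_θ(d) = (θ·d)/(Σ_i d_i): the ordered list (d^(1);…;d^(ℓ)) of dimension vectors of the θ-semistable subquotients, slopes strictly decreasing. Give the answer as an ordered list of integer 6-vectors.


Barcode: M ≅ I[1,5], I[2,5], I[3,4], I[4,4], I[6,6]. HN layers by μ_θ (5 steps, strictly decreasing):
  μ^(1)=43; μ^(2)=17; μ^(3)=-19/5; μ^(4)=-9; μ^(5)=-22

((0, 0, 0, 0, 0, 1); (0, 0, 1, 1, 0, 0); (1, 1, 1, 1, 1, 0); (0, 0, 1, 2, 1, 0); (0, 1, 0, 0, 0, 0))


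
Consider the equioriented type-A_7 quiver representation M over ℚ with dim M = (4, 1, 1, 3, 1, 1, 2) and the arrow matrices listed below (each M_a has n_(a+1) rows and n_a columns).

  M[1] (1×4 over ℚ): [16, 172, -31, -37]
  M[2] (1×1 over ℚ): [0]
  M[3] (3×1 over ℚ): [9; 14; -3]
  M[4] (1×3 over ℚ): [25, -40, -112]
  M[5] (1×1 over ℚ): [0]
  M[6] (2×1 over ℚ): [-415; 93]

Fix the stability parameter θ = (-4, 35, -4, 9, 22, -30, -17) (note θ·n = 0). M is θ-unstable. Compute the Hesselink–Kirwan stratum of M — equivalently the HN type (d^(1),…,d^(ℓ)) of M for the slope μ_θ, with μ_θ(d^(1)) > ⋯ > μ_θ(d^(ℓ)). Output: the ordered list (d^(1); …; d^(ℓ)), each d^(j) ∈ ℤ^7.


Barcode: M ≅ I[1,1]^3, I[1,2], I[3,5], I[4,4]^2, I[6,7], I[7,7]. HN layers by μ_θ (6 steps, strictly decreasing):
  μ^(1)=35; μ^(2)=22; μ^(3)=9; μ^(4)=-4; μ^(5)=-17; μ^(6)=-30

((0, 1, 0, 0, 0, 0, 0); (0, 0, 0, 0, 1, 0, 0); (0, 0, 0, 3, 0, 0, 0); (4, 0, 1, 0, 0, 0, 0); (0, 0, 0, 0, 0, 0, 2); (0, 0, 0, 0, 0, 1, 0))


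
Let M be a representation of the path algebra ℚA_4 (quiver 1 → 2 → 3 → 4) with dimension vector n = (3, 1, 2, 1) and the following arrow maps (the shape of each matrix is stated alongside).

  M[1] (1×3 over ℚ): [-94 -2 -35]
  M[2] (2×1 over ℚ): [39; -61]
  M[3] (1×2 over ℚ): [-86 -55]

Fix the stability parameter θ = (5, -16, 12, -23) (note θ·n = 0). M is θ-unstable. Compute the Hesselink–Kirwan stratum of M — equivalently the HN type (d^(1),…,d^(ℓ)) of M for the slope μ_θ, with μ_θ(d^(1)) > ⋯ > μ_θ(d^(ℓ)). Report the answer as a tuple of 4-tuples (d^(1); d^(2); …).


Interval decomposition of M: I[1,1]^2, I[1,4], I[3,3].
HN type (ℓ=3): μ^(1)=12; μ^(2)=5; μ^(3)=-11/2

((0, 0, 1, 0); (2, 0, 0, 0); (1, 1, 1, 1))


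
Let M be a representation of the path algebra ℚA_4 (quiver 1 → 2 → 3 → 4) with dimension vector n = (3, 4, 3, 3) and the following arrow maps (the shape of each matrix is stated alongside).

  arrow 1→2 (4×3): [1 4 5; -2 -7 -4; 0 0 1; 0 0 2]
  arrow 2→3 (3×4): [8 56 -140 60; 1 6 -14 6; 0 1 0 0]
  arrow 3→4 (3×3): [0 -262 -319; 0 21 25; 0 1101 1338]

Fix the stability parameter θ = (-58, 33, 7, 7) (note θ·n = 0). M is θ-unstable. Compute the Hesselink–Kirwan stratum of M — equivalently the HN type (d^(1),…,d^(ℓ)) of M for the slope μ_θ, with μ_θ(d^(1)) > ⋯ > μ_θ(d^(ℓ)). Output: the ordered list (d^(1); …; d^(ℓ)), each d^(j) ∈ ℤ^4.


Barcode: M ≅ I[1,3], I[1,4]^2, I[2,2], I[4,4]. HN layers by μ_θ (5 steps, strictly decreasing):
  μ^(1)=33; μ^(2)=20; μ^(3)=47/3; μ^(4)=7; μ^(5)=-58

((0, 1, 0, 0); (0, 1, 1, 0); (0, 2, 2, 2); (0, 0, 0, 1); (3, 0, 0, 0))


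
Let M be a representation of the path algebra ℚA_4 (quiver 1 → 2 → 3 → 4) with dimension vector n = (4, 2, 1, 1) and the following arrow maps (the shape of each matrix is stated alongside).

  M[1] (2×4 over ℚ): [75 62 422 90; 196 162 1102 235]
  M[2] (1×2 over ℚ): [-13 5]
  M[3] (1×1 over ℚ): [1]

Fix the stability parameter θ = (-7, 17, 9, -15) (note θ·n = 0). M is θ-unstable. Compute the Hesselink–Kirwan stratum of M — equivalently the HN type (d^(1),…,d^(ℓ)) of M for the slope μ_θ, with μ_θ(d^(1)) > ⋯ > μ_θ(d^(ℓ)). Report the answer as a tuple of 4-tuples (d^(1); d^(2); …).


Via rank(M_{q-1}∘⋯∘M_p): M ≅ I[1,1]^2, I[1,2], I[1,4].
μ_θ-semistable layers: μ^(1)=17; μ^(2)=11/3; μ^(3)=-7

((0, 1, 0, 0); (0, 1, 1, 1); (4, 0, 0, 0))


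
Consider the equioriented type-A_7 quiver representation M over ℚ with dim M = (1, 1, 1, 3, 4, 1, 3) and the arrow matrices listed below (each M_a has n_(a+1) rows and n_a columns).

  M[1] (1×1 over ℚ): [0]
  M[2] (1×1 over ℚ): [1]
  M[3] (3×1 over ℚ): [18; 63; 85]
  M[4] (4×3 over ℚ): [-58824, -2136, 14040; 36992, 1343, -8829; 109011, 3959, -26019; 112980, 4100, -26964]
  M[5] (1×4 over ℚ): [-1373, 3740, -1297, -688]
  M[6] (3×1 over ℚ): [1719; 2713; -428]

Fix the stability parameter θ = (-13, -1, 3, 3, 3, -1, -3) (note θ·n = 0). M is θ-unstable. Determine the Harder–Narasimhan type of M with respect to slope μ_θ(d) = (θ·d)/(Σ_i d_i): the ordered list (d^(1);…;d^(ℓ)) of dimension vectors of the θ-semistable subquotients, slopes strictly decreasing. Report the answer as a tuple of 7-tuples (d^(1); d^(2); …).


Interval decomposition of M: I[1,1], I[2,4], I[4,5], I[4,7], I[5,5]^2, I[7,7]^2.
HN type (ℓ=5): μ^(1)=3; μ^(2)=1/2; μ^(3)=-1; μ^(4)=-3; μ^(5)=-13

((0, 0, 1, 2, 3, 0, 0); (0, 0, 0, 1, 1, 1, 1); (0, 1, 0, 0, 0, 0, 0); (0, 0, 0, 0, 0, 0, 2); (1, 0, 0, 0, 0, 0, 0))


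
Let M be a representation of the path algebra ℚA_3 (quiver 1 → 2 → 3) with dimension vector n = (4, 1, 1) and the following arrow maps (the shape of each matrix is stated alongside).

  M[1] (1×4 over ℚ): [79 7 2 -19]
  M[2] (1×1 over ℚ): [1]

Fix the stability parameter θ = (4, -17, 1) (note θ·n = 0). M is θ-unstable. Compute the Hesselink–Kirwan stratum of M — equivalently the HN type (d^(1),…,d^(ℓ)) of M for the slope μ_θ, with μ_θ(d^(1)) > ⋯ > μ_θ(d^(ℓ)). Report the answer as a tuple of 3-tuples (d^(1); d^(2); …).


Via rank(M_{q-1}∘⋯∘M_p): M ≅ I[1,1]^3, I[1,3].
μ_θ-semistable layers: μ^(1)=4; μ^(2)=1; μ^(3)=-13/2

((3, 0, 0); (0, 0, 1); (1, 1, 0))


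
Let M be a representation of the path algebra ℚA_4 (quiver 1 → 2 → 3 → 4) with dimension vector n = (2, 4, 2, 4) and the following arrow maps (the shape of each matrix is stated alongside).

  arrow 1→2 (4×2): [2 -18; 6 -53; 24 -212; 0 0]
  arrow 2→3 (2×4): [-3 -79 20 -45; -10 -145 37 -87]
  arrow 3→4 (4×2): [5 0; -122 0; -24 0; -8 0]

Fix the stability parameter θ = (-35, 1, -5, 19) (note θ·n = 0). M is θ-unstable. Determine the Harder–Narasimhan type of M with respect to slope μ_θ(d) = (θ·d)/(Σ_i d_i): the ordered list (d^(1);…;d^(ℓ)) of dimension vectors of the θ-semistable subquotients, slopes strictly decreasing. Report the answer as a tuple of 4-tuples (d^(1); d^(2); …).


Barcode: M ≅ I[1,3], I[1,4], I[2,2]^2, I[4,4]^3. HN layers by μ_θ (4 steps, strictly decreasing):
  μ^(1)=19; μ^(2)=1; μ^(3)=-2; μ^(4)=-35

((0, 0, 0, 4); (0, 2, 0, 0); (0, 2, 2, 0); (2, 0, 0, 0))


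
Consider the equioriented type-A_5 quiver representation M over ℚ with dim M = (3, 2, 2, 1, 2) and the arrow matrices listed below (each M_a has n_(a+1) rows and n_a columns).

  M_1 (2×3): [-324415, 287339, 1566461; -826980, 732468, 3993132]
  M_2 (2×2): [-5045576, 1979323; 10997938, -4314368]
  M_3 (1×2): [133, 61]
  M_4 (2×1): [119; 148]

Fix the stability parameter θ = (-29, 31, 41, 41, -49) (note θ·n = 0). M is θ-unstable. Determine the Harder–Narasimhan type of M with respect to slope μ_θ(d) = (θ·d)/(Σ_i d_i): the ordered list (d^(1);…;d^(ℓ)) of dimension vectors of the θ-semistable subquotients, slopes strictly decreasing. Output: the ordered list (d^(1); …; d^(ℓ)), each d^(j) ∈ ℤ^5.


Interval decomposition of M: I[1,1]^2, I[1,5], I[2,3], I[5,5].
HN type (ℓ=5): μ^(1)=41; μ^(2)=31; μ^(3)=16; μ^(4)=-29; μ^(5)=-49

((0, 0, 1, 0, 0); (0, 1, 0, 0, 0); (0, 1, 1, 1, 1); (3, 0, 0, 0, 0); (0, 0, 0, 0, 1))


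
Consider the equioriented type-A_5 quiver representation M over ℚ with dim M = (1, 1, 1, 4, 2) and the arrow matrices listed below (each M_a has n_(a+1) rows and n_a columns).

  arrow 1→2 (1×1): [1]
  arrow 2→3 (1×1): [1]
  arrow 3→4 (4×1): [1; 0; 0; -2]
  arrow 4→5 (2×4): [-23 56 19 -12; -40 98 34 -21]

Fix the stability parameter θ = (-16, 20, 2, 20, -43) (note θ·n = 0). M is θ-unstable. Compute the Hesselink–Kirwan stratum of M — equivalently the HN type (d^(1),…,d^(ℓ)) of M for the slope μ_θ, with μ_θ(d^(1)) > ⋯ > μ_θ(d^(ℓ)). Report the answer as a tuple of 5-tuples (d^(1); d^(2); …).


Via rank(M_{q-1}∘⋯∘M_p): M ≅ I[1,5], I[4,4]^2, I[4,5].
μ_θ-semistable layers: μ^(1)=20; μ^(2)=-1/4; μ^(3)=-23/2; μ^(4)=-16

((0, 0, 0, 2, 0); (0, 1, 1, 1, 1); (0, 0, 0, 1, 1); (1, 0, 0, 0, 0))


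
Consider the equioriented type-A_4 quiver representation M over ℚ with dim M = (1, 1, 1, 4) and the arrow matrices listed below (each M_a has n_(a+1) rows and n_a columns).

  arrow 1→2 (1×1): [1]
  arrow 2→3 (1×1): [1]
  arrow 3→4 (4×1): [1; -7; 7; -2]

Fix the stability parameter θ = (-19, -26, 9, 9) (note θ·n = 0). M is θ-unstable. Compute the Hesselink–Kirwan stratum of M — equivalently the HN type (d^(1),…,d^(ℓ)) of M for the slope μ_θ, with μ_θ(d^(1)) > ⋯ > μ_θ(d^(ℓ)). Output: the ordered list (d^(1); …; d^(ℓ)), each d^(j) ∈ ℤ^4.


Via rank(M_{q-1}∘⋯∘M_p): M ≅ I[1,4], I[4,4]^3.
μ_θ-semistable layers: μ^(1)=9; μ^(2)=-45/2

((0, 0, 1, 4); (1, 1, 0, 0))


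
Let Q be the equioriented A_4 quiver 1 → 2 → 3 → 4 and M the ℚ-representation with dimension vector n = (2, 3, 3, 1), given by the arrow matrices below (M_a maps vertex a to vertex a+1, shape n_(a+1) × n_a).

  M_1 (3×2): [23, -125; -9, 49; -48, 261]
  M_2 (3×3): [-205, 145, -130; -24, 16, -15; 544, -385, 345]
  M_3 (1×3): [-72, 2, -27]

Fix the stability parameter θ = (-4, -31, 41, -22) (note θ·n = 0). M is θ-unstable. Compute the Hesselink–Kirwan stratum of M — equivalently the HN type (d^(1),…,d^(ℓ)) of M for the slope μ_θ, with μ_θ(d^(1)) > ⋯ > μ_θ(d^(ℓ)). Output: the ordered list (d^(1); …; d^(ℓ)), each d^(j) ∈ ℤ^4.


Via rank(M_{q-1}∘⋯∘M_p): M ≅ I[1,3], I[1,4], I[2,3].
μ_θ-semistable layers: μ^(1)=41; μ^(2)=19/2; μ^(3)=-35/2; μ^(4)=-31

((0, 0, 2, 0); (0, 0, 1, 1); (2, 2, 0, 0); (0, 1, 0, 0))


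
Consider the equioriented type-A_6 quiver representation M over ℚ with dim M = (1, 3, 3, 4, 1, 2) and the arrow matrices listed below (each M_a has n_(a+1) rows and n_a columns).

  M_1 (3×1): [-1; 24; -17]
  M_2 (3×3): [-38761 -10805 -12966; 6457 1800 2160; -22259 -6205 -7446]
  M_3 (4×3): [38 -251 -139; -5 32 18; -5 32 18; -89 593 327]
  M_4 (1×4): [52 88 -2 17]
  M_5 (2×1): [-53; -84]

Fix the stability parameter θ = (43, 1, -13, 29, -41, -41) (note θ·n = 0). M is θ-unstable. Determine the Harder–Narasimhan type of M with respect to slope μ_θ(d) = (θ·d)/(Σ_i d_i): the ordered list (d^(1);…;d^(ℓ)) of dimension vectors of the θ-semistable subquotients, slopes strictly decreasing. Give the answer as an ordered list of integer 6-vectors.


Interval decomposition of M: I[1,6], I[2,2], I[2,4], I[3,3], I[4,4]^2, I[6,6].
HN type (ℓ=6): μ^(1)=29; μ^(2)=1; μ^(3)=-11/3; μ^(4)=-6; μ^(5)=-13; μ^(6)=-41

((0, 0, 0, 3, 0, 0); (0, 1, 0, 0, 0, 0); (1, 1, 1, 1, 1, 1); (0, 1, 1, 0, 0, 0); (0, 0, 1, 0, 0, 0); (0, 0, 0, 0, 0, 1))


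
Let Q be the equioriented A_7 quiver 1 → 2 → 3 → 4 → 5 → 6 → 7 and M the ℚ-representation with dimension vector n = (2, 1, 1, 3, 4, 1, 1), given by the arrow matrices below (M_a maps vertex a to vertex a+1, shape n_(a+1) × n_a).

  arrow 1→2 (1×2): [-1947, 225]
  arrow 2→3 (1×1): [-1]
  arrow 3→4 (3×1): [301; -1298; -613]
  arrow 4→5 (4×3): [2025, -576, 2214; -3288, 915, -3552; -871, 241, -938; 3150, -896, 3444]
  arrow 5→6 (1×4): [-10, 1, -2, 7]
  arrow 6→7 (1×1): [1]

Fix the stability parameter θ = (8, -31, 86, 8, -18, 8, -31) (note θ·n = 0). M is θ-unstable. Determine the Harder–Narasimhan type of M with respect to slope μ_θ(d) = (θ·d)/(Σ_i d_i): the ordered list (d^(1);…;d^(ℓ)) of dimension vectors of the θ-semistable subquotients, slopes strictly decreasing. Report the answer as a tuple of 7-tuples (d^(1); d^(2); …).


Barcode: M ≅ I[1,1], I[1,5], I[4,4], I[4,7], I[5,5]^2. HN layers by μ_θ (5 steps, strictly decreasing):
  μ^(1)=76/3; μ^(2)=8; μ^(3)=-33/4; μ^(4)=-23/2; μ^(5)=-18

((0, 0, 1, 1, 1, 0, 0); (1, 0, 0, 1, 0, 0, 0); (0, 0, 0, 1, 1, 1, 1); (1, 1, 0, 0, 0, 0, 0); (0, 0, 0, 0, 2, 0, 0))


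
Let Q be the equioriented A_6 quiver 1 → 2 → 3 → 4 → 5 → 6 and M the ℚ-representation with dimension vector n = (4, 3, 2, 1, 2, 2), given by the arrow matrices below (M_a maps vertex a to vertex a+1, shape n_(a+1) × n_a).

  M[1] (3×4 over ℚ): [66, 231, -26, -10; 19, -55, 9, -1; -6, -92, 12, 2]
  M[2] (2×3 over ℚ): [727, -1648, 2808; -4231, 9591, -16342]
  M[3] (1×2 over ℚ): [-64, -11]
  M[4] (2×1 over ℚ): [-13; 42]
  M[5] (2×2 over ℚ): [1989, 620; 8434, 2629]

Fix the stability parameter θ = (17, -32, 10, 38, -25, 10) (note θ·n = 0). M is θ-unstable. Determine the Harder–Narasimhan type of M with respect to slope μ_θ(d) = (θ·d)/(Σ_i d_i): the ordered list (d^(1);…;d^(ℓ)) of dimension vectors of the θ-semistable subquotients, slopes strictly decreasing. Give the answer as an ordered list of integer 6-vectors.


Barcode: M ≅ I[1,1], I[1,2], I[1,3], I[1,6], I[5,6]. HN layers by μ_θ (5 steps, strictly decreasing):
  μ^(1)=17; μ^(2)=10; μ^(3)=23/3; μ^(4)=-15/2; μ^(5)=-25

((1, 0, 0, 0, 0, 0); (0, 0, 1, 0, 0, 2); (0, 0, 1, 1, 1, 0); (3, 3, 0, 0, 0, 0); (0, 0, 0, 0, 1, 0))


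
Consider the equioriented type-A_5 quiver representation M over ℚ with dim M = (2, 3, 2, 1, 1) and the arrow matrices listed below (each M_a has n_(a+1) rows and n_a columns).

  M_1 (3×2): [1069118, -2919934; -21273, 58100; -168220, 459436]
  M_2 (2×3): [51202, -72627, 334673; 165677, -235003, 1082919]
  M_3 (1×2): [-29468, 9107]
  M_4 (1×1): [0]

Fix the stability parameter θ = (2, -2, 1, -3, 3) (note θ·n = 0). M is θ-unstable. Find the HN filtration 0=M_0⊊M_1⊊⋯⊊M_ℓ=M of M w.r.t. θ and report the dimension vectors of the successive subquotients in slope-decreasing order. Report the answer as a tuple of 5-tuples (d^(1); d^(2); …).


Via rank(M_{q-1}∘⋯∘M_p): M ≅ I[1,3], I[1,4], I[2,2], I[5,5].
μ_θ-semistable layers: μ^(1)=3; μ^(2)=1; μ^(3)=0; μ^(4)=-1/2; μ^(5)=-2

((0, 0, 0, 0, 1); (0, 0, 1, 0, 0); (1, 1, 0, 0, 0); (1, 1, 1, 1, 0); (0, 1, 0, 0, 0))


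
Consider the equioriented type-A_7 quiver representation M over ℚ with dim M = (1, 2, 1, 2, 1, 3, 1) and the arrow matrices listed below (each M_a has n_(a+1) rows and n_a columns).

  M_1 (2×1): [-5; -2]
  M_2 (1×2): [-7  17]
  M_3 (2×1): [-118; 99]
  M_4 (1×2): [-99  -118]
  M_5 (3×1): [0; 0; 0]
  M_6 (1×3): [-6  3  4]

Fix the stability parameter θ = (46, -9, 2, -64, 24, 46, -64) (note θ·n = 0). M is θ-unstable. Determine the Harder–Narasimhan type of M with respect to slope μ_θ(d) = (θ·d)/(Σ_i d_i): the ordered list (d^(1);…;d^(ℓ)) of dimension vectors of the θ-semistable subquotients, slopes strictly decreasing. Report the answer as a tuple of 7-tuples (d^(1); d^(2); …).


Interval decomposition of M: I[1,4], I[2,2], I[4,5], I[6,6]^2, I[6,7].
HN type (ℓ=5): μ^(1)=46; μ^(2)=24; μ^(3)=-25/4; μ^(4)=-9; μ^(5)=-64

((0, 0, 0, 0, 0, 2, 0); (0, 0, 0, 0, 1, 0, 0); (1, 1, 1, 1, 0, 0, 0); (0, 1, 0, 0, 0, 1, 1); (0, 0, 0, 1, 0, 0, 0))


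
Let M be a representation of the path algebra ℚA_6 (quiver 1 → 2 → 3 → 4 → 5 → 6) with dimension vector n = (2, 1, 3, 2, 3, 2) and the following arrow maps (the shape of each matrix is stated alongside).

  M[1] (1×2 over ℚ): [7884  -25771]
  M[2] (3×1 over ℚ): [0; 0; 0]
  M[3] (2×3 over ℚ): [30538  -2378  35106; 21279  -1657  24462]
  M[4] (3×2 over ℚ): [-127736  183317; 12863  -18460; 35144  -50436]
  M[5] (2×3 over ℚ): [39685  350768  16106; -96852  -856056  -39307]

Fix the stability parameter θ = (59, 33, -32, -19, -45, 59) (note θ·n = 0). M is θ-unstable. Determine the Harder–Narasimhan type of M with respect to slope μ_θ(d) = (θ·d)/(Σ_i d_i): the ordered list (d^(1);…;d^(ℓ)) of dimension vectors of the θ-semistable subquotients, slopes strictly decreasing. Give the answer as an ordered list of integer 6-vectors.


Via rank(M_{q-1}∘⋯∘M_p): M ≅ I[1,1], I[1,2], I[3,3], I[3,5], I[3,6], I[5,6].
μ_θ-semistable layers: μ^(1)=59; μ^(2)=46; μ^(3)=-32; μ^(4)=-45

((1, 0, 0, 0, 0, 2); (1, 1, 0, 0, 0, 0); (0, 0, 3, 2, 2, 0); (0, 0, 0, 0, 1, 0))


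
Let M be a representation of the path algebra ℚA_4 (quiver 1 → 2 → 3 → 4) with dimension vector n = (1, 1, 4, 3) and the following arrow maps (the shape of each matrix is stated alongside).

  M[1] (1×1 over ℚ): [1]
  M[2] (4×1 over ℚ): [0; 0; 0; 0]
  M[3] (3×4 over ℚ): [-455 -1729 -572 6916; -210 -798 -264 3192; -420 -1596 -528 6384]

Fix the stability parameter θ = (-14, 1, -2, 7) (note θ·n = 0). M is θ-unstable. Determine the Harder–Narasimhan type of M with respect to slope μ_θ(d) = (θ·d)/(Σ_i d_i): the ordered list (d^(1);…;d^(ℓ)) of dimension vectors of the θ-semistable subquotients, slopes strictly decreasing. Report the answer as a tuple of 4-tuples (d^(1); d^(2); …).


Barcode: M ≅ I[1,2], I[3,3]^3, I[3,4], I[4,4]^2. HN layers by μ_θ (4 steps, strictly decreasing):
  μ^(1)=7; μ^(2)=1; μ^(3)=-2; μ^(4)=-14

((0, 0, 0, 3); (0, 1, 0, 0); (0, 0, 4, 0); (1, 0, 0, 0))


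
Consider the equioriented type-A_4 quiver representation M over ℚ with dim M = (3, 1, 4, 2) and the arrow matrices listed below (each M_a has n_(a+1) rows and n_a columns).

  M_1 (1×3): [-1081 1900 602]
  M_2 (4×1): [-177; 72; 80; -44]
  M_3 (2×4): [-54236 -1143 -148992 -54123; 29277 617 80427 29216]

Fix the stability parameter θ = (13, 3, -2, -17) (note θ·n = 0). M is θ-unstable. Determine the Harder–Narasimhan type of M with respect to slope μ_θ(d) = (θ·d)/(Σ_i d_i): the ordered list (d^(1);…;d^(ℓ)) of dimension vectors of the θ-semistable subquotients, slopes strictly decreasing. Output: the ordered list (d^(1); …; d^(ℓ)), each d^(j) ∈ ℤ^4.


Interval decomposition of M: I[1,1]^2, I[1,4], I[3,3]^2, I[3,4].
HN type (ℓ=4): μ^(1)=13; μ^(2)=-3/4; μ^(3)=-2; μ^(4)=-19/2

((2, 0, 0, 0); (1, 1, 1, 1); (0, 0, 2, 0); (0, 0, 1, 1))


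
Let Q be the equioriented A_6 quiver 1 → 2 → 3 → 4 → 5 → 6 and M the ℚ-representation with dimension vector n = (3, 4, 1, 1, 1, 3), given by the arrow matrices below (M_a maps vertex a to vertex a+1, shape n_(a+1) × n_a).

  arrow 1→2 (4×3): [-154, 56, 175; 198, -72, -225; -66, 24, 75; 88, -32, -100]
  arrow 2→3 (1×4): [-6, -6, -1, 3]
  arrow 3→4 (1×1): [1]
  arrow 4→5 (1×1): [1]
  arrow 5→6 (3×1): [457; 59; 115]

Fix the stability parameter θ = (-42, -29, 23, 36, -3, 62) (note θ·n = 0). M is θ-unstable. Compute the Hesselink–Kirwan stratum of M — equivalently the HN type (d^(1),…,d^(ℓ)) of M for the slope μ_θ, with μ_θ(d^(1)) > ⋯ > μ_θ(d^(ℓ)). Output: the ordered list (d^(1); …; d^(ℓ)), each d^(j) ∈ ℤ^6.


Interval decomposition of M: I[1,1]^2, I[1,6], I[2,2]^3, I[6,6]^2.
HN type (ℓ=4): μ^(1)=62; μ^(2)=56/3; μ^(3)=-29; μ^(4)=-42

((0, 0, 0, 0, 0, 3); (0, 0, 1, 1, 1, 0); (0, 4, 0, 0, 0, 0); (3, 0, 0, 0, 0, 0))


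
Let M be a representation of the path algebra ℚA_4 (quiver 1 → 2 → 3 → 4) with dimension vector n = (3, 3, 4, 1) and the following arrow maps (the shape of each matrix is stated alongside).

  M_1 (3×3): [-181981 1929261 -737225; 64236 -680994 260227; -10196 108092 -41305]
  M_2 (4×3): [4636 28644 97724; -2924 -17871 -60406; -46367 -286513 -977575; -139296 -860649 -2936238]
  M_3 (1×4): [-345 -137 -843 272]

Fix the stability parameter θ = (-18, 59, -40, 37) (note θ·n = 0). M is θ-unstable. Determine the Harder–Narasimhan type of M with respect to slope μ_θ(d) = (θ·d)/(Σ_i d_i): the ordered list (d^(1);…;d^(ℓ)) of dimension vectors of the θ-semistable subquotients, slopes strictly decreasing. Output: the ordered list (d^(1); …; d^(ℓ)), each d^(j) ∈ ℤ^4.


Interval decomposition of M: I[1,2], I[1,3], I[1,4], I[3,3]^2.
HN type (ℓ=5): μ^(1)=59; μ^(2)=37; μ^(3)=19/2; μ^(4)=-18; μ^(5)=-40

((0, 1, 0, 0); (0, 0, 0, 1); (0, 2, 2, 0); (3, 0, 0, 0); (0, 0, 2, 0))


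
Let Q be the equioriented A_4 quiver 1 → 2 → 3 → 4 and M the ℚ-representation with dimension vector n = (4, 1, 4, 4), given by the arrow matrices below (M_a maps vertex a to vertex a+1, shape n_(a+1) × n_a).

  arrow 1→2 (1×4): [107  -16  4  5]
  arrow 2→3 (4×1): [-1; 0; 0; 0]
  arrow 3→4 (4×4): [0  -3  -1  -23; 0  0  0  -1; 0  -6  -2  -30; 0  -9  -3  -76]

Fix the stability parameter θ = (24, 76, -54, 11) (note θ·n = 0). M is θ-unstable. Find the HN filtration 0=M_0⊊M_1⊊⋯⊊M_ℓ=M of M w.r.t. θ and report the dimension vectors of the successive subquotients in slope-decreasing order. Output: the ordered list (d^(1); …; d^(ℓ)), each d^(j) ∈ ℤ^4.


Via rank(M_{q-1}∘⋯∘M_p): M ≅ I[1,1]^3, I[1,3], I[3,3], I[3,4]^2, I[4,4]^2.
μ_θ-semistable layers: μ^(1)=24; μ^(2)=46/3; μ^(3)=11; μ^(4)=-54

((3, 0, 0, 0); (1, 1, 1, 0); (0, 0, 0, 4); (0, 0, 3, 0))


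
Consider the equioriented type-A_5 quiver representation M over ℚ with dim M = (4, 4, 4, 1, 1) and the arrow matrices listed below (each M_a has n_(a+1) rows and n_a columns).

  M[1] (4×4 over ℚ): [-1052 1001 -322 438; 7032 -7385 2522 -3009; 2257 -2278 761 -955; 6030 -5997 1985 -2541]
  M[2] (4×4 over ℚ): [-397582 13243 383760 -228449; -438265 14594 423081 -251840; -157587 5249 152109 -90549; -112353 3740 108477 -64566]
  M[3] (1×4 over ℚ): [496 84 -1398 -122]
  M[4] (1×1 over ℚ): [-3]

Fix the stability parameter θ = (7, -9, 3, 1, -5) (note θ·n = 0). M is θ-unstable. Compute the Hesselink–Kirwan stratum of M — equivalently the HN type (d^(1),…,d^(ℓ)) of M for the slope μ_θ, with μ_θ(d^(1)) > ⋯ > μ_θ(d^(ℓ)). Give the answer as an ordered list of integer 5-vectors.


Barcode: M ≅ I[1,2]^2, I[1,3], I[1,5], I[3,3]^2. HN layers by μ_θ (3 steps, strictly decreasing):
  μ^(1)=3; μ^(2)=-1/3; μ^(3)=-1

((0, 0, 3, 0, 0); (0, 0, 1, 1, 1); (4, 4, 0, 0, 0))


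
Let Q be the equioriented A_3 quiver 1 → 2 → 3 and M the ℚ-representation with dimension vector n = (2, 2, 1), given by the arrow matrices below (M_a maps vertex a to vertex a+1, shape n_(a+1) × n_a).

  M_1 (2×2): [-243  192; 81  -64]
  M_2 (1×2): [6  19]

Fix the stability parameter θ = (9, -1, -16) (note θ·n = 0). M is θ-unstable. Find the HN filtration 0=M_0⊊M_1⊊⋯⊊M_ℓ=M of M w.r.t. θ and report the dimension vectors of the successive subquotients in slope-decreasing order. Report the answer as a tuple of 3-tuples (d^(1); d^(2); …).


Via rank(M_{q-1}∘⋯∘M_p): M ≅ I[1,1], I[1,3], I[2,2].
μ_θ-semistable layers: μ^(1)=9; μ^(2)=-1; μ^(3)=-8/3

((1, 0, 0); (0, 1, 0); (1, 1, 1))


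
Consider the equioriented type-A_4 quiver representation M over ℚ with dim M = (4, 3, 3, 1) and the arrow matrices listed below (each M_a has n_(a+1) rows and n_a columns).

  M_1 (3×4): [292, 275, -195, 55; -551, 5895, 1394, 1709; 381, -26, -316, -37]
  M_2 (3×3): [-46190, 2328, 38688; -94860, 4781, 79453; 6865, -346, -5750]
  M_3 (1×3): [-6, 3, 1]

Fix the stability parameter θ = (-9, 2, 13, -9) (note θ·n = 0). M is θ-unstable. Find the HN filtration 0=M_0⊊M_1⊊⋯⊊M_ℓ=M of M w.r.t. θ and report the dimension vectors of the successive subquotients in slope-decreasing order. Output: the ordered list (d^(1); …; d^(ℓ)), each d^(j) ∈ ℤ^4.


Via rank(M_{q-1}∘⋯∘M_p): M ≅ I[1,1], I[1,2], I[1,3], I[1,4], I[3,3].
μ_θ-semistable layers: μ^(1)=13; μ^(2)=2; μ^(3)=-9

((0, 0, 2, 0); (0, 3, 1, 1); (4, 0, 0, 0))


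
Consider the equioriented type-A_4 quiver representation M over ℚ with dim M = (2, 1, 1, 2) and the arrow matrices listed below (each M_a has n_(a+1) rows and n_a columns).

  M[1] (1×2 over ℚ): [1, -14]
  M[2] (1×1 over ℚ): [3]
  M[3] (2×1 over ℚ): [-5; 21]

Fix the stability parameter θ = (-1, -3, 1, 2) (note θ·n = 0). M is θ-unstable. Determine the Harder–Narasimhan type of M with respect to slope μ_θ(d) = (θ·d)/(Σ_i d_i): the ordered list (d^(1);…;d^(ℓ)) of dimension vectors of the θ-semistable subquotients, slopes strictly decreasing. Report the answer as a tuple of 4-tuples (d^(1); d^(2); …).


Via rank(M_{q-1}∘⋯∘M_p): M ≅ I[1,1], I[1,4], I[4,4].
μ_θ-semistable layers: μ^(1)=2; μ^(2)=1; μ^(3)=-1; μ^(4)=-2

((0, 0, 0, 2); (0, 0, 1, 0); (1, 0, 0, 0); (1, 1, 0, 0))


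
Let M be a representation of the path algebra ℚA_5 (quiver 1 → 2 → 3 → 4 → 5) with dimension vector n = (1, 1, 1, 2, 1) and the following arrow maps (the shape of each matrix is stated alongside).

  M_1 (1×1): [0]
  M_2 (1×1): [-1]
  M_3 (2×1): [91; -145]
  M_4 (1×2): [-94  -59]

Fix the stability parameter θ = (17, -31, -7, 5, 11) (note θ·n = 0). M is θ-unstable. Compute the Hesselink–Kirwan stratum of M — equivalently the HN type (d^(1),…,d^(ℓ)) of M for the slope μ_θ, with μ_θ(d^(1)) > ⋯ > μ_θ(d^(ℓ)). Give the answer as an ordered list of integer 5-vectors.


Interval decomposition of M: I[1,1], I[2,5], I[4,4].
HN type (ℓ=5): μ^(1)=17; μ^(2)=11; μ^(3)=5; μ^(4)=-7; μ^(5)=-31

((1, 0, 0, 0, 0); (0, 0, 0, 0, 1); (0, 0, 0, 2, 0); (0, 0, 1, 0, 0); (0, 1, 0, 0, 0))


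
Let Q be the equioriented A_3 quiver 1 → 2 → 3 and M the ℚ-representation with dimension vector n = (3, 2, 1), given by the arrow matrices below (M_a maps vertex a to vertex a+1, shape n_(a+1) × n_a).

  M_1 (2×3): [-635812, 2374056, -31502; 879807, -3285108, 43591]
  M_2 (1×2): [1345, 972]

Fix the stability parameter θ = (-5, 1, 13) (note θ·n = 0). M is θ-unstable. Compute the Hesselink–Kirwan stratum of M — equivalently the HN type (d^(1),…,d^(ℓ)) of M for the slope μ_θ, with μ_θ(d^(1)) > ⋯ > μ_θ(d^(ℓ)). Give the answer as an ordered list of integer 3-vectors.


Via rank(M_{q-1}∘⋯∘M_p): M ≅ I[1,1], I[1,2], I[1,3].
μ_θ-semistable layers: μ^(1)=13; μ^(2)=1; μ^(3)=-5

((0, 0, 1); (0, 2, 0); (3, 0, 0))
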